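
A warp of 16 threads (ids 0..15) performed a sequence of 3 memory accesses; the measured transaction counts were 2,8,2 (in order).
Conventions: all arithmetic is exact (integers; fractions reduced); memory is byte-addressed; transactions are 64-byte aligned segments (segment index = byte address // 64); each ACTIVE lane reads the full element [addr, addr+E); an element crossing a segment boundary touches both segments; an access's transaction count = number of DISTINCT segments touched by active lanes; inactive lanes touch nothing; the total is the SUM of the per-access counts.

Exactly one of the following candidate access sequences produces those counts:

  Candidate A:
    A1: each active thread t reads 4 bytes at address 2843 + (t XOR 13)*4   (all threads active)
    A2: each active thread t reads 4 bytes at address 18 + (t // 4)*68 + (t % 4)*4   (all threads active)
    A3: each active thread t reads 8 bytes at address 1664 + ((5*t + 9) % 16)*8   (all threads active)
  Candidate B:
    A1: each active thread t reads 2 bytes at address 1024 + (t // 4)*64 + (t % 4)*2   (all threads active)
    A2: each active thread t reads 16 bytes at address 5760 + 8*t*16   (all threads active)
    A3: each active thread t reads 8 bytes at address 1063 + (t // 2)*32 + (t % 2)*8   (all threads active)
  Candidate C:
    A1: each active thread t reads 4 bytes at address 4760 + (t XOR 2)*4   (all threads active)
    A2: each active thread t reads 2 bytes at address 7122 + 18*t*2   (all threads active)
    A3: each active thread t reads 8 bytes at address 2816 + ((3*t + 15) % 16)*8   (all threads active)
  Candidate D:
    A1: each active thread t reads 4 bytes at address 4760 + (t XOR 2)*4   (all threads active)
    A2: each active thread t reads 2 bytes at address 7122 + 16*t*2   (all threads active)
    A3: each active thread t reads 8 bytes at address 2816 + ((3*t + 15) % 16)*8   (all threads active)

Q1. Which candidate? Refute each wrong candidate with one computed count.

A: A2 gives 4 transactions, not 8
B: A1 gives 4 transactions, not 2
C: A2 gives 9 transactions, not 8
D: all counts match (2,8,2)

Answer: D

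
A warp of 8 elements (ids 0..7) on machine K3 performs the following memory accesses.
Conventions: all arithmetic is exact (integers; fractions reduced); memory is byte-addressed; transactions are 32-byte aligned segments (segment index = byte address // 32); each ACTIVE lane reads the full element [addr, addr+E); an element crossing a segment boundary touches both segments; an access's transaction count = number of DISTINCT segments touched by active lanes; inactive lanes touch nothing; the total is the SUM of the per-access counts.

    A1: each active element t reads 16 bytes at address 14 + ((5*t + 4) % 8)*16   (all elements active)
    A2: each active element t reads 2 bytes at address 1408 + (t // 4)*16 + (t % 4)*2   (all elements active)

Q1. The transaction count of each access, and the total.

A1: 5 transactions
A2: 1 transaction

Answer: 5,1; total 6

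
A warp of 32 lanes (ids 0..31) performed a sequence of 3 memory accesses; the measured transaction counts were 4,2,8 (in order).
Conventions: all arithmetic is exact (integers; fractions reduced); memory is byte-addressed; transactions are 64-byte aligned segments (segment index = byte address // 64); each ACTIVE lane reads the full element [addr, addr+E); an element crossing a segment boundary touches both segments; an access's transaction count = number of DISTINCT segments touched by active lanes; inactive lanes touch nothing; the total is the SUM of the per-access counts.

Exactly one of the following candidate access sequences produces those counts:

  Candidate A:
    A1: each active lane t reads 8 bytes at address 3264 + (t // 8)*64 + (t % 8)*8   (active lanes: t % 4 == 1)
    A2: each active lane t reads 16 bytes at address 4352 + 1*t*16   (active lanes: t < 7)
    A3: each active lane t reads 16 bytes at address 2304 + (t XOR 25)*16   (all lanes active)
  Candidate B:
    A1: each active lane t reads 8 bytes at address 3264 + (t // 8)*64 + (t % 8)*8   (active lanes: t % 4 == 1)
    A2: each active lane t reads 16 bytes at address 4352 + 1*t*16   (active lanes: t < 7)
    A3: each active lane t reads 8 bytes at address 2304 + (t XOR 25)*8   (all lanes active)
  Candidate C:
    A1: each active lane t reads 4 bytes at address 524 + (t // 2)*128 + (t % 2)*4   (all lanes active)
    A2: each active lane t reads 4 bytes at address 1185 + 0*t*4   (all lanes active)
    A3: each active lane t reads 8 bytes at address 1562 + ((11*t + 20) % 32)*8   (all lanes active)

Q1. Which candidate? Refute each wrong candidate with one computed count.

B: A3 gives 4 transactions, not 8
C: A1 gives 16 transactions, not 4
A: all counts match (4,2,8)

Answer: A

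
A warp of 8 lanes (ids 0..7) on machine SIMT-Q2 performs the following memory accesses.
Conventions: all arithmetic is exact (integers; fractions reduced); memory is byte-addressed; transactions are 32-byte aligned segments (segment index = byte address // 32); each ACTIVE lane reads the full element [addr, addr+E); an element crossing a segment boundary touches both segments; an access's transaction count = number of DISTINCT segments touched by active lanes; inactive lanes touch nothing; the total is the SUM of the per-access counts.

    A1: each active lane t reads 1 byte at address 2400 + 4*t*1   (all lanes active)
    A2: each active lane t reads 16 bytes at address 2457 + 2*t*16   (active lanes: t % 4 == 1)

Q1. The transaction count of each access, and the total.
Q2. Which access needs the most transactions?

A1: 1 transaction
A2: 4 transactions

Answer: 1,4; total 5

Answer: A2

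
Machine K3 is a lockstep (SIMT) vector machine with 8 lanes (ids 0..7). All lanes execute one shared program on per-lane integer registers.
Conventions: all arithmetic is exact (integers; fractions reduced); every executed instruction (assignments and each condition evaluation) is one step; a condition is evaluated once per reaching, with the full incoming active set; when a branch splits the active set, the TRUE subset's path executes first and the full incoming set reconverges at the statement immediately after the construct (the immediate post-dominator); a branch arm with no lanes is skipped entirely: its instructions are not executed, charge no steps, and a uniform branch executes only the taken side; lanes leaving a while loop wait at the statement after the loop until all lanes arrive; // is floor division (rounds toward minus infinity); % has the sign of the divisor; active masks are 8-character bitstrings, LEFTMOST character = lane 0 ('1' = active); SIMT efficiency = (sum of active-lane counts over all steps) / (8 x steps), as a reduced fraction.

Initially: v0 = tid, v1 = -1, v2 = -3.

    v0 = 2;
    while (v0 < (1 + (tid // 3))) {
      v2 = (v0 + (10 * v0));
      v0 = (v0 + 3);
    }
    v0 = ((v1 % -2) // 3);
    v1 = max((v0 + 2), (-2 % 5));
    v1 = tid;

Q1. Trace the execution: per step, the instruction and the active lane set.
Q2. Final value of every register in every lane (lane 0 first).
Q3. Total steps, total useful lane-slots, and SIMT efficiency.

step 0: v0 <- 2                      11111111
step 1: eval (v0 < (1 + (tid // 3))) 11111111
step 2: v2 <- (v0 + (10 * v0))       00000011
step 3: v0 <- (v0 + 3)               00000011
step 4: eval (v0 < (1 + (tid // 3))) 00000011
step 5: v0 <- ((v1 % -2) // 3)       11111111
step 6: v1 <- max((v0 + 2), (-2 % 5)) 11111111
step 7: v1 <- tid                    11111111

Answer: 8 steps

v0: -1,-1,-1,-1,-1,-1,-1,-1
v1: 0,1,2,3,4,5,6,7
v2: -3,-3,-3,-3,-3,-3,22,22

steps = 8; useful = 46; efficiency = 46/64 = 23/32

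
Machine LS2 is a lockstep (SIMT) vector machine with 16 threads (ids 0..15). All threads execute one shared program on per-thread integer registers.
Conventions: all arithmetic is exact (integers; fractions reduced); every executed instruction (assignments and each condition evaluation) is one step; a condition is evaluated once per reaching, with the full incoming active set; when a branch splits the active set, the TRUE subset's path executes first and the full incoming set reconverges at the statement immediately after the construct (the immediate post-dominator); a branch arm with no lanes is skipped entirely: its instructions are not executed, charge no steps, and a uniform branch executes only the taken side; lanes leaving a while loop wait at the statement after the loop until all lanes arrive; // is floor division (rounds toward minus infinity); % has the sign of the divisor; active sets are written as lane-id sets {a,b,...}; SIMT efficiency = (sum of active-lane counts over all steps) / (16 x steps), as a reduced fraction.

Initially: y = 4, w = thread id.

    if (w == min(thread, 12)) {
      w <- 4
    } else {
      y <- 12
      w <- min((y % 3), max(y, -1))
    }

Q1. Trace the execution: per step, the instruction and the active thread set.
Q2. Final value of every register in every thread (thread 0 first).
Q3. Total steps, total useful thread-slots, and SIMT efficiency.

step 0: eval (w == min(thread, 12))  {0,1,2,3,4,5,6,7,8,9,10,11,12,13,14,15}
step 1: w <- 4                       {0,1,2,3,4,5,6,7,8,9,10,11,12}
step 2: y <- 12                      {13,14,15}
step 3: w <- min((y % 3), max(y, -1)) {13,14,15}

Answer: 4 steps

y: 4,4,4,4,4,4,4,4,4,4,4,4,4,12,12,12
w: 4,4,4,4,4,4,4,4,4,4,4,4,4,0,0,0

steps = 4; useful = 35; efficiency = 35/64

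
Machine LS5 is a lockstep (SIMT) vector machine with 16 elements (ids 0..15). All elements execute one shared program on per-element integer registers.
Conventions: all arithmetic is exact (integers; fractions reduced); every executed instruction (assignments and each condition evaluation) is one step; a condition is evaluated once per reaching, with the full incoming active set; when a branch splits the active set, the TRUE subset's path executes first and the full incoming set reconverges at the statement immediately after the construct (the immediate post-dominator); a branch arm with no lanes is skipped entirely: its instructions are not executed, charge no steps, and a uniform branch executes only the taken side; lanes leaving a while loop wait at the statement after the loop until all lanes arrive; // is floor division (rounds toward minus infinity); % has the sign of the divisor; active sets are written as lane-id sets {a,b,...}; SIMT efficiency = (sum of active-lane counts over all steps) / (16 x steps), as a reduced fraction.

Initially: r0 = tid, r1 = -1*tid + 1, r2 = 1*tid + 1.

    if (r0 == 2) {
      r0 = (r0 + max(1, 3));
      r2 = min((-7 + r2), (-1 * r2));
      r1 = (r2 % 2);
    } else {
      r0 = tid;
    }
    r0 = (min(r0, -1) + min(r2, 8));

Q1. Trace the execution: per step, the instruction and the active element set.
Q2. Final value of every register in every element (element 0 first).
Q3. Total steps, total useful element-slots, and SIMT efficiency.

step 0: eval (r0 == 2)               {0,1,2,3,4,5,6,7,8,9,10,11,12,13,14,15}
step 1: r0 <- (r0 + max(1, 3))       {2}
step 2: r2 <- min((-7 + r2), (-1 * r2)) {2}
step 3: r1 <- (r2 % 2)               {2}
step 4: r0 <- tid                    {0,1,3,4,5,6,7,8,9,10,11,12,13,14,15}
step 5: r0 <- (min(r0, -1) + min(r2, 8)) {0,1,2,3,4,5,6,7,8,9,10,11,12,13,14,15}

Answer: 6 steps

r0: 0,1,-5,3,4,5,6,7,7,7,7,7,7,7,7,7
r1: 1,0,0,-2,-3,-4,-5,-6,-7,-8,-9,-10,-11,-12,-13,-14
r2: 1,2,-4,4,5,6,7,8,9,10,11,12,13,14,15,16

steps = 6; useful = 50; efficiency = 50/96 = 25/48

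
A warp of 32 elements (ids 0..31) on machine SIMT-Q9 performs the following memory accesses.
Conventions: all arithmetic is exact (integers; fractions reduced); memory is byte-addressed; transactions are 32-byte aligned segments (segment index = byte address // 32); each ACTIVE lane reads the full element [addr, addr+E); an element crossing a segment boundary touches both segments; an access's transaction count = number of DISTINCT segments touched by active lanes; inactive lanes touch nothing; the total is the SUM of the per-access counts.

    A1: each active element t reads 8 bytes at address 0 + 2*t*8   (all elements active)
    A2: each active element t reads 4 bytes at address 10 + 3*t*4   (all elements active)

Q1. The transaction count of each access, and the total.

A1: 16 transactions
A2: 13 transactions

Answer: 16,13; total 29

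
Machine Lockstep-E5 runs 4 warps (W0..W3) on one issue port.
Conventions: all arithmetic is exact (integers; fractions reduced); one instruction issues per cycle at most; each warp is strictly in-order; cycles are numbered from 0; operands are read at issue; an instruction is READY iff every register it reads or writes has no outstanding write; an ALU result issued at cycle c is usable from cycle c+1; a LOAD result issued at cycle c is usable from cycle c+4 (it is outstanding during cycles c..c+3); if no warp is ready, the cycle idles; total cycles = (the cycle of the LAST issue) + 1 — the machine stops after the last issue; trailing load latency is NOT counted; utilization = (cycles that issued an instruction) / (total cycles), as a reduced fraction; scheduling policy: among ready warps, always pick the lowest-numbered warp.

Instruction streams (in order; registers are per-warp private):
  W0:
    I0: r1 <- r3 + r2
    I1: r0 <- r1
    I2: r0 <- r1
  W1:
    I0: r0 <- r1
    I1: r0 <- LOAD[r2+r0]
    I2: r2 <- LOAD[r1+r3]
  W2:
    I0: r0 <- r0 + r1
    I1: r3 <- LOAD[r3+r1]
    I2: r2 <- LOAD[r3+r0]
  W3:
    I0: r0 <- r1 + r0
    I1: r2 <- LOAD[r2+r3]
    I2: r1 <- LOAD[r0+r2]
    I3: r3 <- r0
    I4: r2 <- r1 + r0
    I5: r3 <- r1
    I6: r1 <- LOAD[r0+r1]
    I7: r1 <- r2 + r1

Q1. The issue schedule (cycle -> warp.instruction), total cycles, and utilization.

cycle 0: W0.I0
cycle 1: W0.I1
cycle 2: W0.I2
cycle 3: W1.I0
cycle 4: W1.I1
cycle 5: W1.I2
cycle 6: W2.I0
cycle 7: W2.I1
cycle 8: W3.I0
cycle 9: W3.I1
cycle 10: idle
cycle 11: W2.I2
cycle 12: idle
cycle 13: W3.I2
cycle 14: W3.I3
cycle 15: idle
cycle 16: idle
cycle 17: W3.I4
cycle 18: W3.I5
cycle 19: W3.I6
cycle 20: idle
cycle 21: idle
cycle 22: idle
cycle 23: W3.I7

Answer: 24 cycles, utilization 17/24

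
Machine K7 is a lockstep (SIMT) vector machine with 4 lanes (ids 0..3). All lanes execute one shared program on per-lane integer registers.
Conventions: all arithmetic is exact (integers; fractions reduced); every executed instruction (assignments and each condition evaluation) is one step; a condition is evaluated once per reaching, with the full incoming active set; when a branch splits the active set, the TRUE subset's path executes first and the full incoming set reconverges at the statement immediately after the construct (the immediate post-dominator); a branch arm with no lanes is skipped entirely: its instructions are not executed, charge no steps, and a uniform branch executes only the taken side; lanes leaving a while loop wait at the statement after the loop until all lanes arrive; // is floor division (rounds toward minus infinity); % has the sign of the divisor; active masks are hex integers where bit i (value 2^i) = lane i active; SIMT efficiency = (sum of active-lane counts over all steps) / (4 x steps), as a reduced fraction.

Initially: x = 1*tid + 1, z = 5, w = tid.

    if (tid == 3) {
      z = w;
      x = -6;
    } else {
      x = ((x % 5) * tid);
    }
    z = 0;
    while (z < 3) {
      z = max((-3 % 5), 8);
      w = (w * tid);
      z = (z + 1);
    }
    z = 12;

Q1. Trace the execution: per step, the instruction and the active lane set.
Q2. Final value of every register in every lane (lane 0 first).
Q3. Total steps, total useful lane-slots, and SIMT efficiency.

step 0: eval (tid == 3)              0xf
step 1: z <- w                       0x8
step 2: x <- -6                      0x8
step 3: x <- ((x % 5) * tid)         0x7
step 4: z <- 0                       0xf
step 5: eval (z < 3)                 0xf
step 6: z <- max((-3 % 5), 8)        0xf
step 7: w <- (w * tid)               0xf
step 8: z <- (z + 1)                 0xf
step 9: eval (z < 3)                 0xf
step 10: z <- 12                      0xf

Answer: 11 steps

x: 0,2,6,-6
z: 12,12,12,12
w: 0,1,4,9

steps = 11; useful = 37; efficiency = 37/44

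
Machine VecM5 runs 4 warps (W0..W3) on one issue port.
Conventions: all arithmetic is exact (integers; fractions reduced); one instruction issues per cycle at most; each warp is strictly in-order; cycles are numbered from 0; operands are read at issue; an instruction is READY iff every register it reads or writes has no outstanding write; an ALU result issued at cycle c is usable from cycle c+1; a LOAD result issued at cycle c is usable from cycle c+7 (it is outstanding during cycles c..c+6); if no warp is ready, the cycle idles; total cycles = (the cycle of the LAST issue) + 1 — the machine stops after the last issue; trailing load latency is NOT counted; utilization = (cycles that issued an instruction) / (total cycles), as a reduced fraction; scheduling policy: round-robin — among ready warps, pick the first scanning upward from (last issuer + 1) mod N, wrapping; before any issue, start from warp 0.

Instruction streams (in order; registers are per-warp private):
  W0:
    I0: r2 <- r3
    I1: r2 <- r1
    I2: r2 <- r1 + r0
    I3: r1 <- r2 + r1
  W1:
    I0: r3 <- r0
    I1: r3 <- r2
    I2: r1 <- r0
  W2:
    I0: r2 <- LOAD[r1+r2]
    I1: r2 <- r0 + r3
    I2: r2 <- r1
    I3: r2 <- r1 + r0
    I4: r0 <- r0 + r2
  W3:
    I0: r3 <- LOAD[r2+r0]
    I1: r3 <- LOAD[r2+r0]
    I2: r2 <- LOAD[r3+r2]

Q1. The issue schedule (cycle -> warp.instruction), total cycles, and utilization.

cycle 0: W0.I0
cycle 1: W1.I0
cycle 2: W2.I0
cycle 3: W3.I0
cycle 4: W0.I1
cycle 5: W1.I1
cycle 6: W0.I2
cycle 7: W1.I2
cycle 8: W0.I3
cycle 9: W2.I1
cycle 10: W3.I1
cycle 11: W2.I2
cycle 12: W2.I3
cycle 13: W2.I4
cycle 14: idle
cycle 15: idle
cycle 16: idle
cycle 17: W3.I2

Answer: 18 cycles, utilization 5/6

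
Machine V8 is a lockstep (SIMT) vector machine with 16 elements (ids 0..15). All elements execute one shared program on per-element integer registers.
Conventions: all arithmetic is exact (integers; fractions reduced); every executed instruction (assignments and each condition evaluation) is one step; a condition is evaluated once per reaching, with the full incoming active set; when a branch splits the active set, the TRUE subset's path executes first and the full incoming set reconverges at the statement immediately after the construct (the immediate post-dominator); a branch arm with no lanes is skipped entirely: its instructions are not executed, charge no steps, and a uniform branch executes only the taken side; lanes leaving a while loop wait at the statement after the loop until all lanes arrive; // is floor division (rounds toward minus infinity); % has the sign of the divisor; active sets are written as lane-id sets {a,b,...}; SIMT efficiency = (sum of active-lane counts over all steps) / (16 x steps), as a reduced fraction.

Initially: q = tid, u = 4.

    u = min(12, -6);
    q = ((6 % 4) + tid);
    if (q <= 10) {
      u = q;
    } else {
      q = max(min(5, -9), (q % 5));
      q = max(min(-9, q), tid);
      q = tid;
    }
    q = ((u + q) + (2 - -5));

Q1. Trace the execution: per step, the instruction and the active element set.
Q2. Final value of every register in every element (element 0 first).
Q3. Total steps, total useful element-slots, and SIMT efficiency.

step 0: u <- min(12, -6)             {0,1,2,3,4,5,6,7,8,9,10,11,12,13,14,15}
step 1: q <- ((6 % 4) + tid)         {0,1,2,3,4,5,6,7,8,9,10,11,12,13,14,15}
step 2: eval (q <= 10)               {0,1,2,3,4,5,6,7,8,9,10,11,12,13,14,15}
step 3: u <- q                       {0,1,2,3,4,5,6,7,8}
step 4: q <- max(min(5, -9), (q % 5)) {9,10,11,12,13,14,15}
step 5: q <- max(min(-9, q), tid)    {9,10,11,12,13,14,15}
step 6: q <- tid                     {9,10,11,12,13,14,15}
step 7: q <- ((u + q) + (2 - -5))    {0,1,2,3,4,5,6,7,8,9,10,11,12,13,14,15}

Answer: 8 steps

q: 11,13,15,17,19,21,23,25,27,10,11,12,13,14,15,16
u: 2,3,4,5,6,7,8,9,10,-6,-6,-6,-6,-6,-6,-6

steps = 8; useful = 94; efficiency = 94/128 = 47/64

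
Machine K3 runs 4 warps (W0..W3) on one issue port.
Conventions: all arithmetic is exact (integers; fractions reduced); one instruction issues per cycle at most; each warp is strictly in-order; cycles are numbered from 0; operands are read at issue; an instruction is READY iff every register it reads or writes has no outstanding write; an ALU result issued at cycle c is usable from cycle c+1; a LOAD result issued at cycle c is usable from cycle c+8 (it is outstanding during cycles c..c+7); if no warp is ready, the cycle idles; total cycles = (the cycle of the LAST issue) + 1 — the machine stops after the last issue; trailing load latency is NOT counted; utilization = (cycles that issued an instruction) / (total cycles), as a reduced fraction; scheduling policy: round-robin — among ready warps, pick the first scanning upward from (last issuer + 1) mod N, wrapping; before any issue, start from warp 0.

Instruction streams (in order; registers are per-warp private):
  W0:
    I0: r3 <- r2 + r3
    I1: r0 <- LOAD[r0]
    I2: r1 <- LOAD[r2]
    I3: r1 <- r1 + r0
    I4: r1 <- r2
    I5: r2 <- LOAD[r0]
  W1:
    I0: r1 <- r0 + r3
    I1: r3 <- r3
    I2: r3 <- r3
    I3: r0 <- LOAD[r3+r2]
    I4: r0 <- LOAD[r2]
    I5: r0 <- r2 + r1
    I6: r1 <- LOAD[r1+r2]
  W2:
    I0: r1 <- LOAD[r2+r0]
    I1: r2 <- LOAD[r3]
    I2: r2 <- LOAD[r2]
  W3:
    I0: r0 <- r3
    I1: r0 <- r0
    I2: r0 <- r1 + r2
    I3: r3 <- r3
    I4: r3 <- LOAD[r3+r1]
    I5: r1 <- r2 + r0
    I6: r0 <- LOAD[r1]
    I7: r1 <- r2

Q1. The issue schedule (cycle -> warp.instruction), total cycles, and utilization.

cycle 0: W0.I0
cycle 1: W1.I0
cycle 2: W2.I0
cycle 3: W3.I0
cycle 4: W0.I1
cycle 5: W1.I1
cycle 6: W2.I1
cycle 7: W3.I1
cycle 8: W0.I2
cycle 9: W1.I2
cycle 10: W3.I2
cycle 11: W1.I3
cycle 12: W3.I3
cycle 13: W3.I4
cycle 14: W2.I2
cycle 15: W3.I5
cycle 16: W0.I3
cycle 17: W3.I6
cycle 18: W0.I4
cycle 19: W1.I4
cycle 20: W3.I7
cycle 21: W0.I5
cycle 22: idle
cycle 23: idle
cycle 24: idle
cycle 25: idle
cycle 26: idle
cycle 27: W1.I5
cycle 28: W1.I6

Answer: 29 cycles, utilization 24/29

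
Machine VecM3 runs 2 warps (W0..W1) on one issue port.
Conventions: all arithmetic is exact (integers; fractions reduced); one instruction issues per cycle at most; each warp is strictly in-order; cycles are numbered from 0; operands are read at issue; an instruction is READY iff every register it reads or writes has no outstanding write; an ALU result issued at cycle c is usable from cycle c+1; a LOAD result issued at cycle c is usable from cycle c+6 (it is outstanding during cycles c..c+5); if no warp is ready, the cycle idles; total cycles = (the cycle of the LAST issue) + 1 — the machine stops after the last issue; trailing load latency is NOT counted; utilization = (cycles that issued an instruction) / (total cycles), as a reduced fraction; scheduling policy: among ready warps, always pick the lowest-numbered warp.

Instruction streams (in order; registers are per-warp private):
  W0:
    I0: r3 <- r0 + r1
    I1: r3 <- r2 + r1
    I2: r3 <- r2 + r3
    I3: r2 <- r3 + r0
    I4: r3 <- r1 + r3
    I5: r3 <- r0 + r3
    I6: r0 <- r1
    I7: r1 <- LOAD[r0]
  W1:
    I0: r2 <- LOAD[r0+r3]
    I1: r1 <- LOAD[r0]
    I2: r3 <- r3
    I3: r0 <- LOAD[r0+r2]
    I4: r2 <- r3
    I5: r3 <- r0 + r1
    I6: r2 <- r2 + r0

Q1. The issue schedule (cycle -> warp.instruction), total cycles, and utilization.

cycle 0: W0.I0
cycle 1: W0.I1
cycle 2: W0.I2
cycle 3: W0.I3
cycle 4: W0.I4
cycle 5: W0.I5
cycle 6: W0.I6
cycle 7: W0.I7
cycle 8: W1.I0
cycle 9: W1.I1
cycle 10: W1.I2
cycle 11: idle
cycle 12: idle
cycle 13: idle
cycle 14: W1.I3
cycle 15: W1.I4
cycle 16: idle
cycle 17: idle
cycle 18: idle
cycle 19: idle
cycle 20: W1.I5
cycle 21: W1.I6

Answer: 22 cycles, utilization 15/22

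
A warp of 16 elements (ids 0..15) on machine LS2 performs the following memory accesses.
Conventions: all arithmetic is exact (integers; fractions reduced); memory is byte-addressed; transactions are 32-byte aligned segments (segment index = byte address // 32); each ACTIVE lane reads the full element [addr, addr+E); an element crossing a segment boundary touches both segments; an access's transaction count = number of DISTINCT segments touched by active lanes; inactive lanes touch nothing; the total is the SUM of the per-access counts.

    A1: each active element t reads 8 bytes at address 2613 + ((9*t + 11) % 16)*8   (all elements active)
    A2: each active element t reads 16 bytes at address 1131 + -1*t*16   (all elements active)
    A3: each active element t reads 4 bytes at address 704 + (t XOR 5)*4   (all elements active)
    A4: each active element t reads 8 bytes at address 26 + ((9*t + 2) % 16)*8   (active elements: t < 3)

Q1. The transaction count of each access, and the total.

A1: 5 transactions
A2: 9 transactions
A3: 2 transactions
A4: 3 transactions

Answer: 5,9,2,3; total 19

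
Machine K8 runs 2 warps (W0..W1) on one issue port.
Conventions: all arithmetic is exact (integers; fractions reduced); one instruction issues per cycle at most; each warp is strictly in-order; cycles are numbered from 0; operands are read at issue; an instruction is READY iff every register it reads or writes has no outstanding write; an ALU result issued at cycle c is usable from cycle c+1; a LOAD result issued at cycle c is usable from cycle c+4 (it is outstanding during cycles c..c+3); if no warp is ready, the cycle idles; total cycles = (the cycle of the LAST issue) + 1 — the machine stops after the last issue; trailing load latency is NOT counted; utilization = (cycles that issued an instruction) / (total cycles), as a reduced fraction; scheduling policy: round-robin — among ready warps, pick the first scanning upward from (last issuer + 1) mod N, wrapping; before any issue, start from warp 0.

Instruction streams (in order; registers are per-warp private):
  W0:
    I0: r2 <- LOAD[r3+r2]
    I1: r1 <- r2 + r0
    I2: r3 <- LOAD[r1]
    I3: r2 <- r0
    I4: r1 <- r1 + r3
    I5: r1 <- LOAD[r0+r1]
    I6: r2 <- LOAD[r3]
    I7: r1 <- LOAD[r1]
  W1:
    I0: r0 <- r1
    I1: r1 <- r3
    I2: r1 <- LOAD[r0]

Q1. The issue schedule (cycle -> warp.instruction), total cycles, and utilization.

cycle 0: W0.I0
cycle 1: W1.I0
cycle 2: W1.I1
cycle 3: W1.I2
cycle 4: W0.I1
cycle 5: W0.I2
cycle 6: W0.I3
cycle 7: idle
cycle 8: idle
cycle 9: W0.I4
cycle 10: W0.I5
cycle 11: W0.I6
cycle 12: idle
cycle 13: idle
cycle 14: W0.I7

Answer: 15 cycles, utilization 11/15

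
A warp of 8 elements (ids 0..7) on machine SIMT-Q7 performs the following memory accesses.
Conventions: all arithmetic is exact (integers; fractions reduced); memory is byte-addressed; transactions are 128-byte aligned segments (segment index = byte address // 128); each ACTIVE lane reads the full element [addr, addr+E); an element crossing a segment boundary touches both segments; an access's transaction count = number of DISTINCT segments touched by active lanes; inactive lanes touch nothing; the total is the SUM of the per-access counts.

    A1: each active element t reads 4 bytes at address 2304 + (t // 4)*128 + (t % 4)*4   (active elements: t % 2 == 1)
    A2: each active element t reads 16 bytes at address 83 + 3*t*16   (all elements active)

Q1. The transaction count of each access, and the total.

A1: 2 transactions
A2: 4 transactions

Answer: 2,4; total 6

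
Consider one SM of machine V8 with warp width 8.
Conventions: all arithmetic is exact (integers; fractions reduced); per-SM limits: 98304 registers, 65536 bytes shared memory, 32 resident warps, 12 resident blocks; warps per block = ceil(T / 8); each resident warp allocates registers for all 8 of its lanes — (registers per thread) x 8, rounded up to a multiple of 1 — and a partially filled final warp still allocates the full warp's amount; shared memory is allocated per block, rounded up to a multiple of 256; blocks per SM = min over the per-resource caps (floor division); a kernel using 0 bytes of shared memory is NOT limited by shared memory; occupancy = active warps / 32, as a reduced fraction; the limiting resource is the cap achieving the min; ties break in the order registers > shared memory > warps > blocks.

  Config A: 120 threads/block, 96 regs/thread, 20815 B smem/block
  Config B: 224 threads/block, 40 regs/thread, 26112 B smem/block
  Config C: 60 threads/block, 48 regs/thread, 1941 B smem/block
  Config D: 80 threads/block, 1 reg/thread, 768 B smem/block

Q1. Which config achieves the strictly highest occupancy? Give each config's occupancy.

occupancies: A 15/16, B 7/8, C 1, D 15/16

Answer: C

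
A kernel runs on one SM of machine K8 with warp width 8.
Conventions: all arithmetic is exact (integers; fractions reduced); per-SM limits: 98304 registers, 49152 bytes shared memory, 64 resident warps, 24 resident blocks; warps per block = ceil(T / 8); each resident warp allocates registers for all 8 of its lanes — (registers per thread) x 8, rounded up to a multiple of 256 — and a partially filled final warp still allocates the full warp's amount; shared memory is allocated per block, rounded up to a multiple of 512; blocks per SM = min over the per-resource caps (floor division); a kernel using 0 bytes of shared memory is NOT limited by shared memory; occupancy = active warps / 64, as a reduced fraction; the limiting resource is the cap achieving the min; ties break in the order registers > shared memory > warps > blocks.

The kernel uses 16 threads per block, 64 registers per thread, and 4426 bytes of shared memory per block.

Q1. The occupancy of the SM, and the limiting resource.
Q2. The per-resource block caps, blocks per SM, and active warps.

Answer: occupancy 5/16, limited by shared memory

registers: 96 blocks
shared memory: 10 blocks
warps: 32 blocks
blocks: 24 blocks

Answer: 10 blocks, 20 active warps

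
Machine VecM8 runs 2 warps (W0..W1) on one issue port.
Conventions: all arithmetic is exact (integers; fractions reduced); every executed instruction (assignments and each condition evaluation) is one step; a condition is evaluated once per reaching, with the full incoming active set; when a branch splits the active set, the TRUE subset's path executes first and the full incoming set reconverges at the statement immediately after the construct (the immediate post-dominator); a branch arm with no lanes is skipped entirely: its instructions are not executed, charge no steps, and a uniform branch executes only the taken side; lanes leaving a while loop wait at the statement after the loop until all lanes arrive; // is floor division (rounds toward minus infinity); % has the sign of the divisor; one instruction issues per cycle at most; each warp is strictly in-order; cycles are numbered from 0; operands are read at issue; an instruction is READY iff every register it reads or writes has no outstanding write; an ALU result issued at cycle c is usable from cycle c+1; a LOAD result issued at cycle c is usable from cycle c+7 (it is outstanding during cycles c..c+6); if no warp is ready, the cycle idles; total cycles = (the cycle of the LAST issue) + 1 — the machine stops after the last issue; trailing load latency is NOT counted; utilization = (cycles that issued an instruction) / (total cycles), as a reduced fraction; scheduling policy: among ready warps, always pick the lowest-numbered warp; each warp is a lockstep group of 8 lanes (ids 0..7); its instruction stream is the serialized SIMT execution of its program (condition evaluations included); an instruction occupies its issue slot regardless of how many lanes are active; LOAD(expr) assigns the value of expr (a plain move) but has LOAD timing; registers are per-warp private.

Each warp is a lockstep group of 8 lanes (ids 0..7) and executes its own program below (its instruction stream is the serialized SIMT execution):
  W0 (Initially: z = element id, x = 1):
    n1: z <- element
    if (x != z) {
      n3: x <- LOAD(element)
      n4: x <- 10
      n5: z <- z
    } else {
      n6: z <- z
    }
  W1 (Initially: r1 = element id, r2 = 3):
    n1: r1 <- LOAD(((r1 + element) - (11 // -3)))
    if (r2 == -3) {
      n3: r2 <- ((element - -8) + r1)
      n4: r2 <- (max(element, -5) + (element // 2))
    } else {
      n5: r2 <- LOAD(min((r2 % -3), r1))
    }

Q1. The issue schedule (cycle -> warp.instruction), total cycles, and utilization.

cycle 0: W0.I0
cycle 1: W0.I1
cycle 2: W0.I2
cycle 3: W1.I0
cycle 4: W1.I1
cycle 5: idle
cycle 6: idle
cycle 7: idle
cycle 8: idle
cycle 9: W0.I3
cycle 10: W0.I4
cycle 11: W0.I5
cycle 12: W1.I2

Answer: 13 cycles, utilization 9/13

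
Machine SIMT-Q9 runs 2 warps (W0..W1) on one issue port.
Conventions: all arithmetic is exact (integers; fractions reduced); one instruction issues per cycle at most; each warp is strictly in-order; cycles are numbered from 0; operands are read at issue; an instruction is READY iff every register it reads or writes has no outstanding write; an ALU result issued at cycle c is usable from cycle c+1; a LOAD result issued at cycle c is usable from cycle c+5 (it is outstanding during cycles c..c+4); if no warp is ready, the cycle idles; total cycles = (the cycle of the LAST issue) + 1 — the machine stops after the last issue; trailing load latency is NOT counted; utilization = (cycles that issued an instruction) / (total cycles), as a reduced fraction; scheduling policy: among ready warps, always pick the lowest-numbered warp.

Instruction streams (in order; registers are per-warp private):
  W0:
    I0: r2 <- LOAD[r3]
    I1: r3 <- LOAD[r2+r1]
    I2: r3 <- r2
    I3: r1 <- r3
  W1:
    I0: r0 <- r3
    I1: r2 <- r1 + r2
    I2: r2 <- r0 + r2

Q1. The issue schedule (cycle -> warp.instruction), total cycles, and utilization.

cycle 0: W0.I0
cycle 1: W1.I0
cycle 2: W1.I1
cycle 3: W1.I2
cycle 4: idle
cycle 5: W0.I1
cycle 6: idle
cycle 7: idle
cycle 8: idle
cycle 9: idle
cycle 10: W0.I2
cycle 11: W0.I3

Answer: 12 cycles, utilization 7/12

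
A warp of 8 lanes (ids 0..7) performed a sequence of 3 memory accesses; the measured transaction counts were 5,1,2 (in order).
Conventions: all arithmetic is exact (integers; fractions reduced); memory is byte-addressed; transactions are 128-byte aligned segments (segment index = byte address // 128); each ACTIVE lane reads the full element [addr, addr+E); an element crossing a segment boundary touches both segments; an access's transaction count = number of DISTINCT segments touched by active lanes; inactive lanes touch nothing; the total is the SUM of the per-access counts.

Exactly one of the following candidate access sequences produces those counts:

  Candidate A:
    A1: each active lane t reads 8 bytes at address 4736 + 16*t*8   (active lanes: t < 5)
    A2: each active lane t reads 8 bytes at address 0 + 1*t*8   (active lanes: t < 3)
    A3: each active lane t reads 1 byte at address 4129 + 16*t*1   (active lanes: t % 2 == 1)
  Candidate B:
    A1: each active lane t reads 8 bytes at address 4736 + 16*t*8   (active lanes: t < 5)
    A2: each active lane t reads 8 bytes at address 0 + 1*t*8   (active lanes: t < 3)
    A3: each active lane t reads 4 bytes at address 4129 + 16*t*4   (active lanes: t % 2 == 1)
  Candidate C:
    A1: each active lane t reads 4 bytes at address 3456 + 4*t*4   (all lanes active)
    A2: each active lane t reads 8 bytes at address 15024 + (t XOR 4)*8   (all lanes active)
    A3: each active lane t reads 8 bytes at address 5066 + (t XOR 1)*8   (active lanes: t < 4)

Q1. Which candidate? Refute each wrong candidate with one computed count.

B: A3 gives 4 transactions, not 2
C: A1 gives 1 transaction, not 5
A: all counts match (5,1,2)

Answer: A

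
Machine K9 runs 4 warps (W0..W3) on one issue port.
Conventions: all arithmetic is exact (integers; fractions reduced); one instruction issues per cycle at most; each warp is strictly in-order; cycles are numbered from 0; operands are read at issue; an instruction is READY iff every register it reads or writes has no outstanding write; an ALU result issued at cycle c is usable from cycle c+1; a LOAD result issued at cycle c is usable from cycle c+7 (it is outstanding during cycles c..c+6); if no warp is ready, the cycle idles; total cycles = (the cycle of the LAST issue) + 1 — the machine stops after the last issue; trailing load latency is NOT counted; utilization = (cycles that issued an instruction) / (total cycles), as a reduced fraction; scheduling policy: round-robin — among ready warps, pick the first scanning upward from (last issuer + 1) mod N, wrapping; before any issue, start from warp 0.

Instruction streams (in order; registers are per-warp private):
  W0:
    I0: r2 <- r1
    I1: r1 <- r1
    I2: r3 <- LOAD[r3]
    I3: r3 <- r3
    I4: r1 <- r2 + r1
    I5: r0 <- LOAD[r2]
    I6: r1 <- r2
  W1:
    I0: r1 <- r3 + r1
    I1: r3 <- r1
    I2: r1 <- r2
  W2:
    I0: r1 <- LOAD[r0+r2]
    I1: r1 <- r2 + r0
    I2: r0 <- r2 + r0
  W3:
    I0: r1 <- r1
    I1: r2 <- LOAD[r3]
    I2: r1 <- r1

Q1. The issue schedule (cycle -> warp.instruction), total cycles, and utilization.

cycle 0: W0.I0
cycle 1: W1.I0
cycle 2: W2.I0
cycle 3: W3.I0
cycle 4: W0.I1
cycle 5: W1.I1
cycle 6: W3.I1
cycle 7: W0.I2
cycle 8: W1.I2
cycle 9: W2.I1
cycle 10: W3.I2
cycle 11: W2.I2
cycle 12: idle
cycle 13: idle
cycle 14: W0.I3
cycle 15: W0.I4
cycle 16: W0.I5
cycle 17: W0.I6

Answer: 18 cycles, utilization 8/9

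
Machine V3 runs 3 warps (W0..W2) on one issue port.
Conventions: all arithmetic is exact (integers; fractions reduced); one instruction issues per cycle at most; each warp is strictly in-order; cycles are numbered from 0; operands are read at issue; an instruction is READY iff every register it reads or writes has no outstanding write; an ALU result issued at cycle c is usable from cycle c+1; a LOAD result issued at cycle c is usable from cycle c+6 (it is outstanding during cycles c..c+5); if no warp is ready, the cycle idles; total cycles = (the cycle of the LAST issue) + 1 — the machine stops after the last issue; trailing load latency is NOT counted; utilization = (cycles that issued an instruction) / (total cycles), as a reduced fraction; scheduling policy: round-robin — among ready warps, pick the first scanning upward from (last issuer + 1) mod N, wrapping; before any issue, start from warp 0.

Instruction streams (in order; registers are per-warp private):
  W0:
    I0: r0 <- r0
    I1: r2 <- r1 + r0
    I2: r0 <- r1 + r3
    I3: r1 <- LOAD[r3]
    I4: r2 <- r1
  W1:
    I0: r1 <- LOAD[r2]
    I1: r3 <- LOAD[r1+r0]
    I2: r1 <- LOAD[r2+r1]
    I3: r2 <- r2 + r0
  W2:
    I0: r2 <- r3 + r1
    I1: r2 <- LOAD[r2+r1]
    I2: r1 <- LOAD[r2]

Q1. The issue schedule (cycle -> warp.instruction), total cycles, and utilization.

cycle 0: W0.I0
cycle 1: W1.I0
cycle 2: W2.I0
cycle 3: W0.I1
cycle 4: W2.I1
cycle 5: W0.I2
cycle 6: W0.I3
cycle 7: W1.I1
cycle 8: W1.I2
cycle 9: W1.I3
cycle 10: W2.I2
cycle 11: idle
cycle 12: W0.I4

Answer: 13 cycles, utilization 12/13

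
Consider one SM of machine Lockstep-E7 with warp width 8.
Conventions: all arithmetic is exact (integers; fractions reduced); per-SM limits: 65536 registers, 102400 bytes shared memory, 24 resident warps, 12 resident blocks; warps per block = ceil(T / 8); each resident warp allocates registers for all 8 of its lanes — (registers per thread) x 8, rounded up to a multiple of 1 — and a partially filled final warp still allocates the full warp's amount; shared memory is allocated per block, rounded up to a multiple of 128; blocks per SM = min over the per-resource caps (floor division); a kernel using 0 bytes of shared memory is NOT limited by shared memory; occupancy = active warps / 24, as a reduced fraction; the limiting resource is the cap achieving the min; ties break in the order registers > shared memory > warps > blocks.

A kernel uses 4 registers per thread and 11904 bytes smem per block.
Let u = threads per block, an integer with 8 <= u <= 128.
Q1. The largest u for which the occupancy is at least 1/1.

Answer: u = 96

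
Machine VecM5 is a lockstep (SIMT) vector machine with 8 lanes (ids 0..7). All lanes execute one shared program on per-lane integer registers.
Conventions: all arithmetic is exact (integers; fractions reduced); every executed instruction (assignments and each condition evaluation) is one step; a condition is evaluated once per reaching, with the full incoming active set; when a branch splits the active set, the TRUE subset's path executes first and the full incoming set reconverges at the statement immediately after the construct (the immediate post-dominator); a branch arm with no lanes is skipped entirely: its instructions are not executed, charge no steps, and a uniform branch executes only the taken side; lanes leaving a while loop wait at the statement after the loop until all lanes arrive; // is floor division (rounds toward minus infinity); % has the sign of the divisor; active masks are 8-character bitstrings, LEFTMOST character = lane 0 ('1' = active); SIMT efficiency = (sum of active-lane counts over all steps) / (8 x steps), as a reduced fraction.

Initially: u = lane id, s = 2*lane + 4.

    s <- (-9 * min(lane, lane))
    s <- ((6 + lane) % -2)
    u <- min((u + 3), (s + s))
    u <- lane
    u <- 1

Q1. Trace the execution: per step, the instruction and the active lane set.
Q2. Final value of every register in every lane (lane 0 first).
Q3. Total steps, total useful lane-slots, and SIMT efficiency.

step 0: s <- (-9 * min(lane, lane))  11111111
step 1: s <- ((6 + lane) % -2)       11111111
step 2: u <- min((u + 3), (s + s))   11111111
step 3: u <- lane                    11111111
step 4: u <- 1                       11111111

Answer: 5 steps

u: 1,1,1,1,1,1,1,1
s: 0,-1,0,-1,0,-1,0,-1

steps = 5; useful = 40; efficiency = 40/40 = 1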